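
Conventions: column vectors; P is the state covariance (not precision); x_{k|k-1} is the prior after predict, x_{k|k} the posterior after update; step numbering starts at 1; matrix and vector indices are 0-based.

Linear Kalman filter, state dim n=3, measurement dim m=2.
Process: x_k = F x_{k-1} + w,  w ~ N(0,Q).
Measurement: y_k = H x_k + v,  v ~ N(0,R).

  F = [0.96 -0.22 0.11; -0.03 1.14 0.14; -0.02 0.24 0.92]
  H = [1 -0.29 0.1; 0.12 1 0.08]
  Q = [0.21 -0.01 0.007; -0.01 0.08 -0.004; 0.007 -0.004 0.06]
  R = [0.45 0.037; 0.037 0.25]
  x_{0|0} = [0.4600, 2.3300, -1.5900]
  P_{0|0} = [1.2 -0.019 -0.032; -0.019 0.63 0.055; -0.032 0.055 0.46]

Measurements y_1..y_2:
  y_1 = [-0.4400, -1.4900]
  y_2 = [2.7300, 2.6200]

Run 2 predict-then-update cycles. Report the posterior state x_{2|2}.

x_post = [1.4539, 0.8559, -0.7803]

step 1: x^-=[-0.2459, 2.4198, -0.9128]  P^-=[1.3506 -0.2154 -0.0451; -0.2154 0.9280 0.2894; -0.0451 0.2894 0.5118]  S=[1.9829 -0.2558; -0.2558 1.1944]  K=[0.7242 0.1074; -0.1335 0.7461; -0.0043 0.2711]  nu=[0.5989, -3.8073]  x^+=[-0.2211, -0.5006, -1.9476]  P^+=[0.3366 0.0151 -0.0236; 0.0151 0.1768 0.0366; -0.0236 0.0366 0.4233]
step 2: x^-=[-0.3164, -0.8367, -1.9075]  P^-=[0.5208 -0.0405 0.0103; -0.0405 0.3293 0.1390; 0.0103 0.1390 0.4455]  S=[1.0204 -0.0199; -0.0199 0.6023]  K=[0.5239 0.0552; -0.1088 0.5534; 0.0200 0.2926]  nu=[2.9945, 3.6473]  x^+=[1.4539, 0.8559, -0.7803]  P^+=[0.2400 0.0050 -0.0070; 0.0050 0.1303 0.0432; -0.0070 0.0432 0.3938]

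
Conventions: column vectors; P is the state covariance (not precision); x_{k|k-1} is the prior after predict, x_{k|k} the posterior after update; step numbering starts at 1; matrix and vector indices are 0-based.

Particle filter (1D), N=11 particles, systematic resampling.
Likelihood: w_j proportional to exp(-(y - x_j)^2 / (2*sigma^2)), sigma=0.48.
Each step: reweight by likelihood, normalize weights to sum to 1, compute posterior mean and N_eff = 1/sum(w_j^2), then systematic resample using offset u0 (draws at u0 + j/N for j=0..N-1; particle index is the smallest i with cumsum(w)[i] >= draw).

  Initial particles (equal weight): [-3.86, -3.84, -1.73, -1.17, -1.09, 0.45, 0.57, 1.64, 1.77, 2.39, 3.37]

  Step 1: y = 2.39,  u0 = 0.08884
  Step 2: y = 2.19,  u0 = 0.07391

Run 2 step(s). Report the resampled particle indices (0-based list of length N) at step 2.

resampled_idx = [1, 2, 3, 4, 5, 5, 6, 7, 8, 9, 9]

step 1: w=[0.0000, 0.0000, 0.0000, 0.0000, 0.0000, 0.0002, 0.0004, 0.1591, 0.2341, 0.5392, 0.0671]  mean=2.1902  Neff=2.6644  idx=[7, 8, 8, 8, 9, 9, 9, 9, 9, 9, 10]
step 2: w=[0.0639, 0.0840, 0.0840, 0.0840, 0.1130, 0.1130, 0.1130, 0.1130, 0.1130, 0.1130, 0.0060]  mean=2.1916  Neff=9.8122  idx=[1, 2, 3, 4, 5, 5, 6, 7, 8, 9, 9]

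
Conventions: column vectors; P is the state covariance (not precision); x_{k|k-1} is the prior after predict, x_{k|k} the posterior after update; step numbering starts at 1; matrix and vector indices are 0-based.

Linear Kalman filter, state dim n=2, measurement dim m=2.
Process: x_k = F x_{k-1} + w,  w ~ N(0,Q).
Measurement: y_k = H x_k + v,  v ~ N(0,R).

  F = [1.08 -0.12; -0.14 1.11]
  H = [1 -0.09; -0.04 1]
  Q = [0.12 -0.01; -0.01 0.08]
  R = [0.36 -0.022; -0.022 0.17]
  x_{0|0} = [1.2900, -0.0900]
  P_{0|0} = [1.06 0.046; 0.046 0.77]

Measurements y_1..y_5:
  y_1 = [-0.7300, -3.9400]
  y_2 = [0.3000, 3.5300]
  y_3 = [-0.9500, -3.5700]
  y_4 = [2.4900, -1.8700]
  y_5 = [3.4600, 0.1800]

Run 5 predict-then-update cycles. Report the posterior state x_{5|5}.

x_post = [2.0388, -0.9817]

step 1: x^-=[1.4040, -0.2805]  P^-=[1.3555 -0.2169; -0.2169 1.0352]  S=[1.7630 -0.3871; -0.3871 1.2247]  K=[0.7859 0.0270; 0.0121 0.8562]  nu=[-2.1592, -3.6033]  x^+=[-0.3903, -3.3917]  P^+=[0.2822 -0.0014; -0.0014 0.1452]
step 2: x^-=[-0.0145, -3.7101]  P^-=[0.4516 -0.0737; -0.0737 0.2649]  S=[0.8270 -0.1379; -0.1379 0.4415]  K=[0.5480 -0.0368; -0.0177 0.6011]  nu=[-0.0194, 7.2395]  x^+=[-0.2912, 0.6420]  P^+=[0.1971 -0.0104; -0.0104 0.1022]
step 3: x^-=[-0.3916, 0.7534]  P^-=[0.3541 -0.0661; -0.0661 0.2130]  S=[0.7277 -0.1217; -0.1217 0.3888]  K=[0.4857 -0.0544; -0.0258 0.5465]  nu=[-0.4906, -4.3390]  x^+=[-0.3937, -1.6051]  P^+=[0.1749 -0.0129; -0.0129 0.0929]
step 4: x^-=[-0.2326, -1.7265]  P^-=[0.3287 -0.0646; -0.0646 0.2020]  S=[0.7019 -0.1181; -0.1181 0.3777]  K=[0.4664 -0.0599; -0.0282 0.5328]  nu=[2.5672, -0.1528]  x^+=[0.9740, -1.8804]  P^+=[0.1680 -0.0137; -0.0137 0.0906]
step 5: x^-=[1.2776, -2.2236]  P^-=[0.3208 -0.0642; -0.0642 0.1992]  S=[0.6940 -0.1171; -0.1171 0.3749]  K=[0.4602 -0.0615; -0.0289 0.5293]  nu=[1.9823, 2.4547]  x^+=[2.0388, -0.9817]  P^+=[0.1658 -0.0140; -0.0140 0.0901]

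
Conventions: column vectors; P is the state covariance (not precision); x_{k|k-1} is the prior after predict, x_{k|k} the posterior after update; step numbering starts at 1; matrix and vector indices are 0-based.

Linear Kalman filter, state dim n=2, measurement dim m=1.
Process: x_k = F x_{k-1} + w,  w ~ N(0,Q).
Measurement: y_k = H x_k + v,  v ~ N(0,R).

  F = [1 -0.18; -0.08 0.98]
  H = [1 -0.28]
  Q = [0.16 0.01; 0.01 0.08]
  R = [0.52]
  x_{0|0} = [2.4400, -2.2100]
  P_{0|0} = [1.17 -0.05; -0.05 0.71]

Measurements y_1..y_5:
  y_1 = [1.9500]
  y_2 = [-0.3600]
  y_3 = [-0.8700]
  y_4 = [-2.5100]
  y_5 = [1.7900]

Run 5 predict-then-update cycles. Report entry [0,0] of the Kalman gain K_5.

K[0,0] = 0.4111

step 1: x^-=[2.8378, -2.3610]  P^-=[1.3710 -0.2586; -0.2586 0.7772]  S=[2.0967]  K=[0.6884; -0.2271]  nu=[-1.5489]  x^+=[1.7715, -2.0092]  P^+=[0.3774 0.0692; 0.0692 0.6691]
step 2: x^-=[2.1332, -2.1108]  P^-=[0.5341 -0.0694; -0.0694 0.7141]  S=[1.1489]  K=[0.4818; -0.2344]  nu=[-3.0842]  x^+=[0.6473, -1.3878]  P^+=[0.2674 0.0604; 0.0604 0.6510]
step 3: x^-=[0.8971, -1.4119]  P^-=[0.4268 -0.0662; -0.0662 0.6975]  S=[1.0385]  K=[0.4288; -0.2518]  nu=[-2.1624]  x^+=[-0.0301, -0.8674]  P^+=[0.2358 0.0459; 0.0459 0.6316]
step 4: x^-=[0.1260, -0.8477]  P^-=[0.3998 -0.0746; -0.0746 0.6809]  S=[1.0149]  K=[0.4145; -0.2614]  nu=[-2.8734]  x^+=[-1.0649, -0.0967]  P^+=[0.2254 0.0353; 0.0353 0.6116]
step 5: x^-=[-1.0475, -0.0095]  P^-=[0.3925 -0.0808; -0.0808 0.6633]  S=[1.0097]  K=[0.4111; -0.2639]  nu=[2.8348]  x^+=[0.1180, -0.7577]  P^+=[0.2218 0.0288; 0.0288 0.5929]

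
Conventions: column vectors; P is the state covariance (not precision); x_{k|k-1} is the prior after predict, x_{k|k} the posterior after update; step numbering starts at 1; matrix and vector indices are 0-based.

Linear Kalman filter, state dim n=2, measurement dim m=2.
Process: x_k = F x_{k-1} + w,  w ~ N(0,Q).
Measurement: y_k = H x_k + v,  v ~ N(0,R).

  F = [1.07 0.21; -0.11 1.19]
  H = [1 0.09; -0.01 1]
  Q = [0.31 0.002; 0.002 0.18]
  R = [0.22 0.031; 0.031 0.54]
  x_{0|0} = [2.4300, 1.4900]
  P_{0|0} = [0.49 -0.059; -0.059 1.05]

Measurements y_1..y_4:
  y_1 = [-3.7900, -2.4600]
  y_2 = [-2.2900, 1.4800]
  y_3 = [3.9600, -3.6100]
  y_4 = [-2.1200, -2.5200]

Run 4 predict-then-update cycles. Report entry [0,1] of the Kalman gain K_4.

step 1: x^-=[2.9130, 1.5058]  P^-=[0.8908 0.1330; 0.1330 1.6883]  S=[1.1484 0.3069; 0.3069 2.2257]  K=[0.8007 -0.0547; 0.0473 0.7514]  nu=[-6.8385, -3.9367]  x^+=[-2.3475, -1.7757]  P^+=[0.1747 -0.0029; -0.0029 0.4072]
step 2: x^-=[-2.8847, -1.8549]  P^-=[0.5267 0.0795; 0.0795 0.7595]  S=[0.7671 0.1735; 0.1735 1.2980]  K=[0.7042 -0.0370; 0.0624 0.5762]  nu=[0.7616, 3.3060]  x^+=[-2.4705, 0.0976]  P^+=[0.1535 0.0034; 0.0034 0.3131]
step 3: x^-=[-2.6229, 0.3879]  P^-=[0.5011 0.0664; 0.0664 0.6244]  S=[0.7381 0.1486; 0.1486 1.1631]  K=[0.6942 -0.0359; 0.0598 0.5286]  nu=[6.5480, -4.0241]  x^+=[2.0669, -1.3480]  P^+=[0.1513 0.0037; 0.0037 0.2873]
step 4: x^-=[1.9285, -1.8315]  P^-=[0.4975 0.0606; 0.0606 0.5878]  S=[0.7332 0.1395; 0.1395 1.1266]  K=[0.6929 -0.0364; 0.0570 0.5141]  nu=[-3.8837, -0.6692]  x^+=[-0.7383, -2.3969]  P^+=[0.1510 0.0033; 0.0033 0.2794]

K[0,1] = -0.0364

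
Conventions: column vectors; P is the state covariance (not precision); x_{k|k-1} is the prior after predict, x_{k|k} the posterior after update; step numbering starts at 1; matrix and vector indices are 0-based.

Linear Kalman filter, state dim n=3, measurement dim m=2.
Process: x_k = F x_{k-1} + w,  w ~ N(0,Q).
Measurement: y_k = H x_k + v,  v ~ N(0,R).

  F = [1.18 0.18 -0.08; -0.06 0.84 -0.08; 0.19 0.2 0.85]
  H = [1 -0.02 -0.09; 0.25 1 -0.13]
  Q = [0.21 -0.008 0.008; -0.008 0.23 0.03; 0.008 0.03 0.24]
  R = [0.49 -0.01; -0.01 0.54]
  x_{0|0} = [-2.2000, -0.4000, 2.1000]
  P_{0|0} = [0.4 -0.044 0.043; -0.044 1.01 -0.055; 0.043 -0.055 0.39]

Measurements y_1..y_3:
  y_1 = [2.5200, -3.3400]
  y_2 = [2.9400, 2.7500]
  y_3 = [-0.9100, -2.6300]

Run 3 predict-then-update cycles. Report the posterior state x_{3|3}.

step 1: x^-=[-2.8360, -0.3720, 1.2870]  P^-=[0.7770 0.0764 0.1306; 0.0764 0.9588 0.1209; 0.1306 0.1209 0.5685]  S=[1.2458 0.2172; 0.2172 1.5553]  K=[0.5991 0.0794; -0.0725 0.6288; 0.0542 0.0436]  nu=[5.4644, -2.0917]  x^+=[0.2719, -2.0832, 1.4919]  P^+=[0.2993 -0.0278 0.0781; -0.0278 0.3571 0.0764; 0.0781 0.0764 0.5608]
step 2: x^-=[-0.1735, -1.8855, 0.9031]  P^-=[0.6131 -0.0121 0.1299; -0.0121 0.4800 0.0925; 0.1299 0.0925 0.7194]  S=[1.0866 0.1022; 0.1022 1.0319]  K=[0.5475 0.0663; -0.0706 0.4575; 0.0560 0.0250]  nu=[3.1571, 4.7963]  x^+=[1.8728, 0.0860, 1.1995]  P^+=[0.2755 -0.0264 0.0932; -0.0264 0.2651 0.0826; 0.0932 0.0826 0.7150]
step 3: x^-=[2.1294, -0.1361, 1.3926]  P^-=[0.5755 -0.0239 0.1269; -0.0239 0.4151 0.0703; 0.1269 0.0703 0.8333]  S=[1.0508 0.0861; 0.0861 0.9667]  K=[0.5324 0.0597; -0.0710 0.4201; 0.0489 -0.0108]  nu=[-2.9168, -2.8452]  x^+=[0.4067, -1.1242, 1.2807]  P^+=[0.2688 -0.0272 0.1004; -0.0272 0.2443 0.0766; 0.1004 0.0766 0.8308]

x_post = [0.4067, -1.1242, 1.2807]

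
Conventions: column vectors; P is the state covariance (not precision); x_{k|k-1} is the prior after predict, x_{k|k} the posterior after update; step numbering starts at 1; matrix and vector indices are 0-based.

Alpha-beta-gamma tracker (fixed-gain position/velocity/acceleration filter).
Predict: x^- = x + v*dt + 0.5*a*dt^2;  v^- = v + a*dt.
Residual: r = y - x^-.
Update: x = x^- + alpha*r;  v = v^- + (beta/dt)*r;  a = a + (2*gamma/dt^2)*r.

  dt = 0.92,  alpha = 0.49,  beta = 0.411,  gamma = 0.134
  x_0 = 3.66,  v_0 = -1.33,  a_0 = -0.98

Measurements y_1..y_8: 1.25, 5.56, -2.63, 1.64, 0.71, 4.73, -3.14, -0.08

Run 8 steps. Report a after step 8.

step 1: x_pred=2.0217  r=-0.7717  x^+=1.6435  v^+=-2.5763  a^+=-1.2243
step 2: x_pred=-1.2448  r=6.8048  x^+=2.0895  v^+=-0.6627  a^+=0.9303
step 3: x_pred=1.8735  r=-4.5035  x^+=-0.3332  v^+=-1.8188  a^+=-0.4957
step 4: x_pred=-2.2162  r=3.8562  x^+=-0.3267  v^+=-0.5520  a^+=0.7254
step 5: x_pred=-0.5276  r=1.2376  x^+=0.0788  v^+=0.6682  a^+=1.1172
step 6: x_pred=1.1663  r=3.5637  x^+=2.9125  v^+=3.2880  a^+=2.2456
step 7: x_pred=6.8878  r=-10.0278  x^+=1.9742  v^+=0.8741  a^+=-0.9296
step 8: x_pred=2.3850  r=-2.4650  x^+=1.1772  v^+=-1.0823  a^+=-1.7101

a_post = -1.7101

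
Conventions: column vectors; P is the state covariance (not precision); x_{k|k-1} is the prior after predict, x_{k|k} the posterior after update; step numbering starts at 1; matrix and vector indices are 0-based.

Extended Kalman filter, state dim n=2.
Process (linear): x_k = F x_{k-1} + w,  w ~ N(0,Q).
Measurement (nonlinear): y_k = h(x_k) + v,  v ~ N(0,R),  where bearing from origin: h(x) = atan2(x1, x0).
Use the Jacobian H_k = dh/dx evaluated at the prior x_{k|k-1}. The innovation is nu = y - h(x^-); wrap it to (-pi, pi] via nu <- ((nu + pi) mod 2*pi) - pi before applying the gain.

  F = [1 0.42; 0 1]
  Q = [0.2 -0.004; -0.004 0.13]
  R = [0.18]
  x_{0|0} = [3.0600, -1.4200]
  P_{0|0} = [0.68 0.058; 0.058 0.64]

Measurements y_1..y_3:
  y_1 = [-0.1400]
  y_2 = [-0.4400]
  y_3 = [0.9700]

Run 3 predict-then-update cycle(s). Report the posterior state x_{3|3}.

x_post = [3.3390, -0.0116]

step 1: x^-=[2.4636, -1.4200]  P^-=[1.0416 0.3228; 0.3228 0.7700]  H_jac=[0.1756 0.3047]  S=[0.3182]  K=[0.8841; 0.9156]  nu=[0.3829]  x^+=[2.8021, -1.0694]  P^+=[0.7929 0.0653; 0.0653 0.5033]
step 2: x^-=[2.3529, -1.0694]  P^-=[1.1365 0.2726; 0.2726 0.6333]  H_jac=[0.1601 0.3522]  S=[0.3185]  K=[0.8729; 0.8375]  nu=[-0.0134]  x^+=[2.3412, -1.0807]  P^+=[0.8939 0.0398; 0.0398 0.4099]
step 3: x^-=[1.8874, -1.0807]  P^-=[1.1996 0.2080; 0.2080 0.5399]  H_jac=[0.2285 0.3990]  S=[0.3665]  K=[0.9743; 0.7175]  nu=[1.4900]  x^+=[3.3390, -0.0116]  P^+=[0.8518 -0.0482; -0.0482 0.3512]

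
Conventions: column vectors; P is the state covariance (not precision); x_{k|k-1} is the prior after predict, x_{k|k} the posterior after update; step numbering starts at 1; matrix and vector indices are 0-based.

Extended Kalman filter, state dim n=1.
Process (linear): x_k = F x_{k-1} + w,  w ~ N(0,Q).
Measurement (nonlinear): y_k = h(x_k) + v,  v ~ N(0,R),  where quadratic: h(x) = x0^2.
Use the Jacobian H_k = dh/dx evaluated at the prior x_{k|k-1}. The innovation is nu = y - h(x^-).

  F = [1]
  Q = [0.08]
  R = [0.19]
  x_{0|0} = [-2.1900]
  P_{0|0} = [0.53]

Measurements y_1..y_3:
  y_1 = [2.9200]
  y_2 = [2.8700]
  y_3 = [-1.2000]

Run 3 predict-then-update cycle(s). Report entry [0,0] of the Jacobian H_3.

H_jac[0,0] = -3.4124

step 1: x^-=[-2.1900]  P^-=[0.6100]  H_jac=[-4.3800]  S=[11.8925]  K=[-0.2247]  nu=[-1.8761]  x^+=[-1.7685]  P^+=[0.0097]
step 2: x^-=[-1.7685]  P^-=[0.0897]  H_jac=[-3.5370]  S=[1.3128]  K=[-0.2418]  nu=[-0.2576]  x^+=[-1.7062]  P^+=[0.0130]
step 3: x^-=[-1.7062]  P^-=[0.0930]  H_jac=[-3.4124]  S=[1.2728]  K=[-0.2493]  nu=[-4.1112]  x^+=[-0.6813]  P^+=[0.0139]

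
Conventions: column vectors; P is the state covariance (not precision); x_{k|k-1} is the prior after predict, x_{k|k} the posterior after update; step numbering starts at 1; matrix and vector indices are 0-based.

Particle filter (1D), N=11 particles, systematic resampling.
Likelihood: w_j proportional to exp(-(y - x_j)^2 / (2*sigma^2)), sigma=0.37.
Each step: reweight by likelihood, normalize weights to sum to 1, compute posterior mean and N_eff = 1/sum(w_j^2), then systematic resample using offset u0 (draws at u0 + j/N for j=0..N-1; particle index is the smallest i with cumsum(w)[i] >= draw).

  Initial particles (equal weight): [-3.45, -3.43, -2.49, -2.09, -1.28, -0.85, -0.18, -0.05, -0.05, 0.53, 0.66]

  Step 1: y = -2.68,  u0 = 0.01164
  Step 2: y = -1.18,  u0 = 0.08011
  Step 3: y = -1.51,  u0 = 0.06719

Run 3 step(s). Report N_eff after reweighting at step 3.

N_eff = 10.1951

step 1: w=[0.0819, 0.0915, 0.6258, 0.2002, 0.0006, 0.0000, 0.0000, 0.0000, 0.0000, 0.0000, 0.0000]  mean=-2.5739  Neff=2.2381  idx=[0, 1, 2, 2, 2, 2, 2, 2, 2, 3, 3]
step 2: w=[0.0000, 0.0000, 0.0172, 0.0172, 0.0172, 0.0172, 0.0172, 0.0172, 0.0172, 0.4399, 0.4399]  mean=-2.1381  Neff=2.5701  idx=[6, 9, 9, 9, 9, 9, 10, 10, 10, 10, 10]
step 3: w=[0.0101, 0.0990, 0.0990, 0.0990, 0.0990, 0.0990, 0.0990, 0.0990, 0.0990, 0.0990, 0.0990]  mean=-2.0941  Neff=10.1951  idx=[1, 2, 3, 4, 5, 6, 7, 8, 8, 9, 10]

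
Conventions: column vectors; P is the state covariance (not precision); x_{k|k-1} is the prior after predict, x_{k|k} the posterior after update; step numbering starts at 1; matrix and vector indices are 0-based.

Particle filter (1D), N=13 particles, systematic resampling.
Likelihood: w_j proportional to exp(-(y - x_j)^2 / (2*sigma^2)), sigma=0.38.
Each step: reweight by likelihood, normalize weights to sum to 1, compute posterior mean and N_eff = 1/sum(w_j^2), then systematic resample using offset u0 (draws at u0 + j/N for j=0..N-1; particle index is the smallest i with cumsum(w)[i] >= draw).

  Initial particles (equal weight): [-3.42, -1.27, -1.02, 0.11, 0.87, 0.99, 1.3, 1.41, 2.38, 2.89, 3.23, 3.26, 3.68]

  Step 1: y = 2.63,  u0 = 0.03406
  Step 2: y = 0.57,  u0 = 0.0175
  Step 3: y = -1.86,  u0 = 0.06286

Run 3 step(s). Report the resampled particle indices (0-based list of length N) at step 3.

resampled_idx = [0, 1, 2, 3, 4, 5, 6, 7, 8, 9, 10, 11, 12]

step 1: w=[0.0000, 0.0000, 0.0000, 0.0000, 0.0000, 0.0000, 0.0010, 0.0027, 0.3716, 0.3651, 0.1327, 0.1167, 0.0101]  mean=2.7911  Neff=3.3031  idx=[8, 8, 8, 8, 8, 9, 9, 9, 9, 9, 10, 11, 11]
step 2: w=[0.1999, 0.1999, 0.1999, 0.1999, 0.1999, 0.0001, 0.0001, 0.0001, 0.0001, 0.0001, 0.0000, 0.0000, 0.0000]  mean=2.3803  Neff=5.0068  idx=[0, 0, 0, 1, 1, 2, 2, 2, 3, 3, 3, 4, 4]
step 3: w=[0.0769, 0.0769, 0.0769, 0.0769, 0.0769, 0.0769, 0.0769, 0.0769, 0.0769, 0.0769, 0.0769, 0.0769, 0.0769]  mean=2.3800  Neff=13.0000  idx=[0, 1, 2, 3, 4, 5, 6, 7, 8, 9, 10, 11, 12]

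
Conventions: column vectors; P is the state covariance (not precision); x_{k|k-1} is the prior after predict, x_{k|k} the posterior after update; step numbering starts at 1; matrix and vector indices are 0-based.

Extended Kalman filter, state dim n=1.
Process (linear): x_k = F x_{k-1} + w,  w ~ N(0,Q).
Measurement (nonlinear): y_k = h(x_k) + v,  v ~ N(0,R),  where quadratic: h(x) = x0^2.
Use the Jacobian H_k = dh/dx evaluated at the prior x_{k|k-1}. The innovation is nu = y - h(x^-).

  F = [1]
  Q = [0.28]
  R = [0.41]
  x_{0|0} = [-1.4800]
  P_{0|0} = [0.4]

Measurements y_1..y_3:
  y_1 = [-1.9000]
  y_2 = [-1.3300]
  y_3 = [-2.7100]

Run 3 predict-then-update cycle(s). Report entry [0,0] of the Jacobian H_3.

step 1: x^-=[-1.4800]  P^-=[0.6800]  H_jac=[-2.9600]  S=[6.3679]  K=[-0.3161]  nu=[-4.0904]  x^+=[-0.1871]  P^+=[0.0438]
step 2: x^-=[-0.1871]  P^-=[0.3238]  H_jac=[-0.3742]  S=[0.4553]  K=[-0.2661]  nu=[-1.3650]  x^+=[0.1761]  P^+=[0.2915]
step 3: x^-=[0.1761]  P^-=[0.5715]  H_jac=[0.3522]  S=[0.4809]  K=[0.4186]  nu=[-2.7410]  x^+=[-0.9713]  P^+=[0.4873]

H_jac[0,0] = 0.3522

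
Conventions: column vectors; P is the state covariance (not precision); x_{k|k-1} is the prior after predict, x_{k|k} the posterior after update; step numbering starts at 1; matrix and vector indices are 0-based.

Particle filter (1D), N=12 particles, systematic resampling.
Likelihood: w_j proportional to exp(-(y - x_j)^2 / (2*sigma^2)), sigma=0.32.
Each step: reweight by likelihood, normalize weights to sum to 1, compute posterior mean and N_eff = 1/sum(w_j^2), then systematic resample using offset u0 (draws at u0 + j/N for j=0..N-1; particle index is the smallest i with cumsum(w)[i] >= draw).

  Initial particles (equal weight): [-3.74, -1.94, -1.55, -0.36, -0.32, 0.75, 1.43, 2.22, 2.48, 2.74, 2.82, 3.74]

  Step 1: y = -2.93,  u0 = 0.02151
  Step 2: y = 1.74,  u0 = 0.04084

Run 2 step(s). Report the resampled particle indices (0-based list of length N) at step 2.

step 1: w=[0.8279, 0.1702, 0.0019, 0.0000, 0.0000, 0.0000, 0.0000, 0.0000, 0.0000, 0.0000, 0.0000, 0.0000]  mean=-3.4296  Neff=1.3997  idx=[0, 0, 0, 0, 0, 0, 0, 0, 0, 0, 1, 1]
step 2: w=[0.0000, 0.0000, 0.0000, 0.0000, 0.0000, 0.0000, 0.0000, 0.0000, 0.0000, 0.0000, 0.5000, 0.5000]  mean=-1.9400  Neff=2.0000  idx=[10, 10, 10, 10, 10, 10, 11, 11, 11, 11, 11, 11]

resampled_idx = [10, 10, 10, 10, 10, 10, 11, 11, 11, 11, 11, 11]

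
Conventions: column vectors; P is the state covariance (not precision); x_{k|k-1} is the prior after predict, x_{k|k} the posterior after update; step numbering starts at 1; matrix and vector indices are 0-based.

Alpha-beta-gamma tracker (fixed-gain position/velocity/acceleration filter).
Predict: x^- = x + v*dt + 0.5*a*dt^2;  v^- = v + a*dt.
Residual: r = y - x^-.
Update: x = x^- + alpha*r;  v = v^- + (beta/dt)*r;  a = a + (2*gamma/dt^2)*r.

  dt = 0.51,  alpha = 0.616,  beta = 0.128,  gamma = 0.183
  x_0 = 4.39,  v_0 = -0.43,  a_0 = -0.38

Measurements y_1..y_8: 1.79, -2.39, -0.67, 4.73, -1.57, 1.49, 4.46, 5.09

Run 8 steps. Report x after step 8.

x_post = 8.1983

step 1: x_pred=4.1213  r=-2.3313  x^+=2.6852  v^+=-1.2089  a^+=-3.6605
step 2: x_pred=1.5926  r=-3.9826  x^+=-0.8607  v^+=-4.0753  a^+=-9.2646
step 3: x_pred=-4.1439  r=3.4739  x^+=-2.0040  v^+=-7.9284  a^+=-4.3763
step 4: x_pred=-6.6166  r=11.3466  x^+=0.3729  v^+=-7.3125  a^+=11.5901
step 5: x_pred=-1.8492  r=0.2792  x^+=-1.6772  v^+=-1.3315  a^+=11.9829
step 6: x_pred=-0.7979  r=2.2879  x^+=0.6115  v^+=5.3540  a^+=15.2023
step 7: x_pred=5.3191  r=-0.8591  x^+=4.7899  v^+=12.8916  a^+=13.9935
step 8: x_pred=13.1845  r=-8.0945  x^+=8.1983  v^+=17.9967  a^+=2.6033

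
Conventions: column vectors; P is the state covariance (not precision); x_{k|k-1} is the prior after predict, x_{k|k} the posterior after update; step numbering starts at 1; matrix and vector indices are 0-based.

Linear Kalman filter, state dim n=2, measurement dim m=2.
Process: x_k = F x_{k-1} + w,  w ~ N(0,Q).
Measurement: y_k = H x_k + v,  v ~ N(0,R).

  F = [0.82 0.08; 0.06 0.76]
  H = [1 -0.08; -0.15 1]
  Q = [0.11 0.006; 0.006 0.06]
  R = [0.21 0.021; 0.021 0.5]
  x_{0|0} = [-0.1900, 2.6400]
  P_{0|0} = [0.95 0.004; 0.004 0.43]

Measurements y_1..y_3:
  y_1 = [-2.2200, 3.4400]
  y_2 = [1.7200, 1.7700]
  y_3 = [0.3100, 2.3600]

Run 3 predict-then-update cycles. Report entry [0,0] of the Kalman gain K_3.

step 1: x^-=[0.0554, 1.9950]  P^-=[0.7521 0.0814; 0.0814 0.3122]  S=[0.9510 -0.0344; -0.0344 0.8047]  K=[0.7837 -0.0055; 0.0729 0.3759]  nu=[-2.1158, 1.4533]  x^+=[-1.6109, 2.3870]  P^+=[0.1676 0.0388; 0.0388 0.1953]
step 2: x^-=[-1.1299, 1.7174]  P^-=[0.2290 0.0505; 0.0505 0.1769]  S=[0.4321 0.0236; 0.0236 0.6669]  K=[0.5204 0.0058; 0.0704 0.2515]  nu=[2.9873, -0.1169]  x^+=[0.4239, 1.8983]  P^+=[0.1119 0.0306; 0.0306 0.1318]
step 3: x^-=[0.4995, 1.4682]  P^-=[0.1901 0.0387; 0.0387 0.1393]  S=[0.3948 0.0205; 0.0205 0.6320]  K=[0.4736 0.0008; 0.0590 0.2093]  nu=[-0.0720, 0.9668]  x^+=[0.4661, 1.6663]  P^+=[0.1015 0.0256; 0.0256 0.1097]

K[0,0] = 0.4736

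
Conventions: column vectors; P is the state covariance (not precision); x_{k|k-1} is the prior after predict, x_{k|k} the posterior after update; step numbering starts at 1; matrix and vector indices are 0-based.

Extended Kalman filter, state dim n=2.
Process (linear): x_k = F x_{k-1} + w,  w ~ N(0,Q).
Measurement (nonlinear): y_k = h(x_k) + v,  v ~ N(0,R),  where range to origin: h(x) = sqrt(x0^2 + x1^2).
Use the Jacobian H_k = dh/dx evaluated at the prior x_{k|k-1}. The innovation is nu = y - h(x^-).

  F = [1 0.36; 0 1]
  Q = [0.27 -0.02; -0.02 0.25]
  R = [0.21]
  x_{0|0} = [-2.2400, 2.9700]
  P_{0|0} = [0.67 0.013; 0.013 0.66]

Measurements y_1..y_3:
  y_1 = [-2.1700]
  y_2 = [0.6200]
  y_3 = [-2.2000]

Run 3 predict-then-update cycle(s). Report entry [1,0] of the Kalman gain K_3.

step 1: x^-=[-1.1708, 2.9700]  P^-=[1.0349 0.2306; 0.2306 0.9100]  H_jac=[-0.3667 0.9303]  S=[0.9794]  K=[-0.1685; 0.7780]  nu=[-5.3624]  x^+=[-0.2674, -1.2021]  P^+=[1.0071 0.3590; 0.3590 0.3171]
step 2: x^-=[-0.7001, -1.2021]  P^-=[1.5767 0.4531; 0.4531 0.5671]  H_jac=[-0.5033 -0.8641]  S=[1.4270]  K=[-0.8305; -0.5032]  nu=[-0.7711]  x^+=[-0.0598, -0.8140]  P^+=[0.5925 -0.1432; -0.1432 0.2057]
step 3: x^-=[-0.3528, -0.8140]  P^-=[0.7860 -0.0892; -0.0892 0.4557]  H_jac=[-0.3977 -0.9175]  S=[0.6529]  K=[-0.3534; -0.5862]  nu=[-3.0872]  x^+=[0.7382, 0.9955]  P^+=[0.7044 -0.2244; -0.2244 0.2314]

K[1,0] = -0.5862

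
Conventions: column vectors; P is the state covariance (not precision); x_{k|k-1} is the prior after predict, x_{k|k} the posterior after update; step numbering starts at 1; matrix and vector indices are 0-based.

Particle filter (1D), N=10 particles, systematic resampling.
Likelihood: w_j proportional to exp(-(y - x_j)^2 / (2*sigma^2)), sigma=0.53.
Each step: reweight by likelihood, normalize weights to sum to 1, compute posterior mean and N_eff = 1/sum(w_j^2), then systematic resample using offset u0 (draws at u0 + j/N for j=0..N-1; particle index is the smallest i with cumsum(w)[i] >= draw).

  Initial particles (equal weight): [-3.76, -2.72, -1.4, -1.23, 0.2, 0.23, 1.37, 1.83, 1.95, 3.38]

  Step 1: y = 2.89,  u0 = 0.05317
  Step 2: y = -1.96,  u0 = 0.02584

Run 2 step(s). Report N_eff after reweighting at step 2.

step 1: w=[0.0000, 0.0000, 0.0000, 0.0000, 0.0000, 0.0000, 0.0162, 0.1338, 0.2051, 0.6449]  mean=2.8467  Neff=2.1004  idx=[7, 8, 8, 8, 9, 9, 9, 9, 9, 9]
step 2: w=[0.6332, 0.1223, 0.1223, 0.1223, 0.0000, 0.0000, 0.0000, 0.0000, 0.0000, 0.0000]  mean=1.8740  Neff=2.2431  idx=[0, 0, 0, 0, 0, 0, 0, 1, 2, 3]

N_eff = 2.2431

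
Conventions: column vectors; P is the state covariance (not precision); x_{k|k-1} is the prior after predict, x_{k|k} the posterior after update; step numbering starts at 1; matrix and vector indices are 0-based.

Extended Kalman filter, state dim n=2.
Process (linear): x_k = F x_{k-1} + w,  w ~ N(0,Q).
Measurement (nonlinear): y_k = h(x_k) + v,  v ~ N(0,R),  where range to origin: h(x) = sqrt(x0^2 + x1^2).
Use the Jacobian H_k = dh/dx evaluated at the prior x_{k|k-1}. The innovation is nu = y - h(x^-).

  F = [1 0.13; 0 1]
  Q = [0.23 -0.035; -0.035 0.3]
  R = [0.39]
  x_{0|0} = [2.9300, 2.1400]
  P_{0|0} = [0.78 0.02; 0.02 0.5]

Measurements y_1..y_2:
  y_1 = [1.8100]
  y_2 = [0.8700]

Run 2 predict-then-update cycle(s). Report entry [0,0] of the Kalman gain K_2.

K[0,0] = 0.4451

step 1: x^-=[3.2082, 2.1400]  P^-=[1.0237 0.0500; 0.0500 0.8000]  H_jac=[0.8319 0.5549]  S=[1.3909]  K=[0.6322; 0.3491]  nu=[-2.0464]  x^+=[1.9145, 1.4257]  P^+=[0.4678 -0.2569; -0.2569 0.6305]
step 2: x^-=[2.0998, 1.4257]  P^-=[0.6416 -0.2100; -0.2100 0.9305]  H_jac=[0.8273 0.5617]  S=[0.9276]  K=[0.4451; 0.3762]  nu=[-1.6681]  x^+=[1.3574, 0.7981]  P^+=[0.4578 -0.3653; -0.3653 0.7992]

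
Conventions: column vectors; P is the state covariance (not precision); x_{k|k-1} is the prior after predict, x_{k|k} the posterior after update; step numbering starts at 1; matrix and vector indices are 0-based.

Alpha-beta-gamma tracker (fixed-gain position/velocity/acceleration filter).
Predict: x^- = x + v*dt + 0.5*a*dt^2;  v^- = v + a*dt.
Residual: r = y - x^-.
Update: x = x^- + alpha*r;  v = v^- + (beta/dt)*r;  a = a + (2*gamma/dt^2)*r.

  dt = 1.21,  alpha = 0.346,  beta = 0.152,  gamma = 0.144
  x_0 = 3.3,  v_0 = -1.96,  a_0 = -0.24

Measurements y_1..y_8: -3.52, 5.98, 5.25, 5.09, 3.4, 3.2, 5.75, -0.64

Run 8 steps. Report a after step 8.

step 1: x_pred=0.7527  r=-4.2727  x^+=-0.7256  v^+=-2.7871  a^+=-1.0805
step 2: x_pred=-4.8890  r=10.8690  x^+=-1.1284  v^+=-2.7291  a^+=1.0576
step 3: x_pred=-3.6564  r=8.9064  x^+=-0.5748  v^+=-0.3307  a^+=2.8095
step 4: x_pred=1.0818  r=4.0082  x^+=2.4686  v^+=3.5723  a^+=3.5980
step 5: x_pred=9.4251  r=-6.0251  x^+=7.3404  v^+=7.1690  a^+=2.4128
step 6: x_pred=17.7812  r=-14.5812  x^+=12.7361  v^+=8.2568  a^+=-0.4554
step 7: x_pred=22.3934  r=-16.6434  x^+=16.6348  v^+=5.6150  a^+=-3.7293
step 8: x_pred=20.6989  r=-21.3389  x^+=13.3156  v^+=-1.5781  a^+=-7.9269

a_post = -7.9269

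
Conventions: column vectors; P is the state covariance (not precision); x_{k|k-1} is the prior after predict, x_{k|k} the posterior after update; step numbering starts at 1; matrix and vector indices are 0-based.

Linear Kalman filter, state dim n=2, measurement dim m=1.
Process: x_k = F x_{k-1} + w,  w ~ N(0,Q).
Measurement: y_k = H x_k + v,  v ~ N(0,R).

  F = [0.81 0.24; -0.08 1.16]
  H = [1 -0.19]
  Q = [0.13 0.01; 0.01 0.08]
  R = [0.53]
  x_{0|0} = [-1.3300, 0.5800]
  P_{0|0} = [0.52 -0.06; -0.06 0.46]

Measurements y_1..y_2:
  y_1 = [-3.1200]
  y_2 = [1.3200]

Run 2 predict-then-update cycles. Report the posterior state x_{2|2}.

step 1: x^-=[-0.9381, 0.7792]  P^-=[0.4743 0.0491; 0.0491 0.7134]  S=[1.0114]  K=[0.4598; -0.0854]  nu=[-2.0339]  x^+=[-1.8732, 0.9530]  P^+=[0.2606 0.0889; 0.0889 0.7061]
step 2: x^-=[-1.2886, 1.2553]  P^-=[0.3762 0.2715; 0.2715 1.0152]  S=[0.8397]  K=[0.3866; 0.0936]  nu=[2.8471]  x^+=[-0.1880, 1.5217]  P^+=[0.2507 0.2411; 0.2411 1.0079]

x_post = [-0.1880, 1.5217]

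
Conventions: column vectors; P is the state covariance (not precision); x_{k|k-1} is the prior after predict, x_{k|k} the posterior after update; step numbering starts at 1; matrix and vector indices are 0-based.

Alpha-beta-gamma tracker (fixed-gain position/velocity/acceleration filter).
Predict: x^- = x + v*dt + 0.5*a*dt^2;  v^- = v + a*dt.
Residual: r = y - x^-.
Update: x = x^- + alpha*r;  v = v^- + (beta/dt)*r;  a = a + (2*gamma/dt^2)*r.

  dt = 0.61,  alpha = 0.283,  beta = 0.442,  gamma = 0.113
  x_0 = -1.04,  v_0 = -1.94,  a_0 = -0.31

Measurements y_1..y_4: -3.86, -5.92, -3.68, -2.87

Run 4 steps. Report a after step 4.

a_post = 4.4053

step 1: x_pred=-2.2811  r=-1.5789  x^+=-2.7279  v^+=-3.2732  a^+=-1.2690
step 2: x_pred=-4.9606  r=-0.9594  x^+=-5.2321  v^+=-4.7424  a^+=-1.8517
step 3: x_pred=-8.4695  r=4.7895  x^+=-7.1141  v^+=-2.4015  a^+=1.0573
step 4: x_pred=-8.3823  r=5.5123  x^+=-6.8223  v^+=2.2376  a^+=4.4053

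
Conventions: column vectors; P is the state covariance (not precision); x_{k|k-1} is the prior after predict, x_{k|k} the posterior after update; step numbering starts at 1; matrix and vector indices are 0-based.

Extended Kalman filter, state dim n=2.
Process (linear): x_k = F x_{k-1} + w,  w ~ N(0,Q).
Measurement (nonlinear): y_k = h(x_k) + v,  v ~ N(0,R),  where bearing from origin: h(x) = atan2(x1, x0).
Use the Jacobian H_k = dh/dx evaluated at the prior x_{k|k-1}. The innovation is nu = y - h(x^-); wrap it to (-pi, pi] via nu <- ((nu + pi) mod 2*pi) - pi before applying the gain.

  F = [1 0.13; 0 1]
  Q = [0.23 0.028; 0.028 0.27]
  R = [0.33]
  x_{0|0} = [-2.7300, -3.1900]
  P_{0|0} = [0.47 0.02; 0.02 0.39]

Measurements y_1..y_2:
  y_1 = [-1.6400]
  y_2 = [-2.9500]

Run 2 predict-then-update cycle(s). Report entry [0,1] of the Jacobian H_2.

step 1: x^-=[-3.1447, -3.1900]  P^-=[0.7118 0.0987; 0.0987 0.6600]  H_jac=[0.1590 -0.1567]  S=[0.3593]  K=[0.2719; -0.2442]  nu=[0.7090]  x^+=[-2.9519, -3.3632]  P^+=[0.6852 0.1226; 0.1226 0.6386]
step 2: x^-=[-3.3891, -3.3632]  P^-=[0.9579 0.2336; 0.2336 0.9086]  H_jac=[0.1475 -0.1487]  S=[0.3607]  K=[0.2955; -0.2790]  nu=[-0.5900]  x^+=[-3.5635, -3.1986]  P^+=[0.9264 0.2633; 0.2633 0.8805]

H_jac[0,1] = -0.1487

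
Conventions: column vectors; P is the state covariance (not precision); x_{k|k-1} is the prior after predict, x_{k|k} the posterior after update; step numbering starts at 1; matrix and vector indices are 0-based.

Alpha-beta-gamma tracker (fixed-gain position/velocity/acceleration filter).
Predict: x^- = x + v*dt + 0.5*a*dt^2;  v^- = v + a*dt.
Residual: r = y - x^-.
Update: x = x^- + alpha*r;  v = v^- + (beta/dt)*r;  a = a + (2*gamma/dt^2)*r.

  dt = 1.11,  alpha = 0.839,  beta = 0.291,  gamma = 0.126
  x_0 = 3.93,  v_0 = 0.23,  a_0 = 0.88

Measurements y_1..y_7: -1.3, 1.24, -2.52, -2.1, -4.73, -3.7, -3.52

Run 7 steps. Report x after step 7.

step 1: x_pred=4.7274  r=-6.0274  x^+=-0.3296  v^+=-0.3734  a^+=-0.3528
step 2: x_pred=-0.9613  r=2.2013  x^+=0.8856  v^+=-0.1878  a^+=0.0975
step 3: x_pred=0.7371  r=-3.2571  x^+=-1.9956  v^+=-0.9336  a^+=-0.5687
step 4: x_pred=-3.3822  r=1.2822  x^+=-2.3064  v^+=-1.2287  a^+=-0.3065
step 5: x_pred=-3.8591  r=-0.8709  x^+=-4.5898  v^+=-1.7972  a^+=-0.4846
step 6: x_pred=-6.8832  r=3.1832  x^+=-4.2125  v^+=-1.5006  a^+=0.1665
step 7: x_pred=-5.7756  r=2.2556  x^+=-3.8832  v^+=-0.7245  a^+=0.6278

x_post = -3.8832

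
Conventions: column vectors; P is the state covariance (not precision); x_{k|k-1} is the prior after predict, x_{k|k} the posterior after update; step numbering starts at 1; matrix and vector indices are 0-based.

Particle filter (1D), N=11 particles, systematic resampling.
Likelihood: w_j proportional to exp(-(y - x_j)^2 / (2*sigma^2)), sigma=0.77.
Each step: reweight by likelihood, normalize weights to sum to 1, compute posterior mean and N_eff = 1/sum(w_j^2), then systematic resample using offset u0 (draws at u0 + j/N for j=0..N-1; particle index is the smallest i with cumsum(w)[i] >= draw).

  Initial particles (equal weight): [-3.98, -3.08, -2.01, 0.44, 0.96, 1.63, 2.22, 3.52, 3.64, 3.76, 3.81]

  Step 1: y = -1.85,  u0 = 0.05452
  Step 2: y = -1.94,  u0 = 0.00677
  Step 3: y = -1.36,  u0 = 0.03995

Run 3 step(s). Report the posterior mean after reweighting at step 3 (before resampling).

step 1: w=[0.0169, 0.2159, 0.7569, 0.0093, 0.0010, 0.0000, 0.0000, 0.0000, 0.0000, 0.0000, 0.0000]  mean=-2.2485  Neff=1.6132  idx=[1, 1, 2, 2, 2, 2, 2, 2, 2, 2, 2]
step 2: w=[0.0347, 0.0347, 0.1034, 0.1034, 0.1034, 0.1034, 0.1034, 0.1034, 0.1034, 0.1034, 0.1034]  mean=-2.0843  Neff=10.1387  idx=[0, 2, 3, 4, 4, 5, 6, 7, 8, 9, 10]
step 3: w=[0.0116, 0.0988, 0.0988, 0.0988, 0.0988, 0.0988, 0.0988, 0.0988, 0.0988, 0.0988, 0.0988]  mean=-2.0225  Neff=10.2228  idx=[1, 2, 3, 4, 4, 5, 6, 7, 8, 9, 10]

post_mean = -2.0225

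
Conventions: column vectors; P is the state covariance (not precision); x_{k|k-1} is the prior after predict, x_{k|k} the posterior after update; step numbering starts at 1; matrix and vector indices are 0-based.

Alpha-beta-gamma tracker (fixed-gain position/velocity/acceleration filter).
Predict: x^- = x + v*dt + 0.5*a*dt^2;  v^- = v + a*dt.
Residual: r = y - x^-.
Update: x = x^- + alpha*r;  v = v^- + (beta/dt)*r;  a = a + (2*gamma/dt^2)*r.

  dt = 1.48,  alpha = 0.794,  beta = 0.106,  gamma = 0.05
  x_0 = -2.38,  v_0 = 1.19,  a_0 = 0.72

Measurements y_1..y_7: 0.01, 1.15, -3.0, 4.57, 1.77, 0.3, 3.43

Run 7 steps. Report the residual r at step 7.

step 1: x_pred=0.1697  r=-0.1597  x^+=0.0429  v^+=2.2442  a^+=0.7127
step 2: x_pred=4.1448  r=-2.9948  x^+=1.7669  v^+=3.0845  a^+=0.5760
step 3: x_pred=6.9628  r=-9.9628  x^+=-0.9477  v^+=3.2234  a^+=0.1211
step 4: x_pred=3.9556  r=0.6144  x^+=4.4434  v^+=3.4467  a^+=0.1492
step 5: x_pred=9.7079  r=-7.9379  x^+=3.4052  v^+=3.0990  a^+=-0.2132
step 6: x_pred=7.7582  r=-7.4582  x^+=1.8364  v^+=2.2493  a^+=-0.5537
step 7: x_pred=4.5589  r=-1.1289  x^+=3.6625  v^+=1.3489  a^+=-0.6052

resid = -1.1289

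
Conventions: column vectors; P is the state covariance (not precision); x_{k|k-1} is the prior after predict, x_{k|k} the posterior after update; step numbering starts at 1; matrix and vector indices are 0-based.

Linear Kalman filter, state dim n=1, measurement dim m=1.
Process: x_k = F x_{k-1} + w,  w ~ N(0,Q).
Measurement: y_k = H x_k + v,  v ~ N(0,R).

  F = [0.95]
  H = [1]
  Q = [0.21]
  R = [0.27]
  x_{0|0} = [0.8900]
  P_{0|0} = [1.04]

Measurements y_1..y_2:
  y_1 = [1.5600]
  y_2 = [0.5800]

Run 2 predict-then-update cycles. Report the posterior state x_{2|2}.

x_post = [0.8881]

step 1: x^-=[0.8455]  P^-=[1.1486]  S=[1.4186]  K=[0.8097]  nu=[0.7145]  x^+=[1.4240]  P^+=[0.2186]
step 2: x^-=[1.3528]  P^-=[0.4073]  S=[0.6773]  K=[0.6014]  nu=[-0.7728]  x^+=[0.8881]  P^+=[0.1624]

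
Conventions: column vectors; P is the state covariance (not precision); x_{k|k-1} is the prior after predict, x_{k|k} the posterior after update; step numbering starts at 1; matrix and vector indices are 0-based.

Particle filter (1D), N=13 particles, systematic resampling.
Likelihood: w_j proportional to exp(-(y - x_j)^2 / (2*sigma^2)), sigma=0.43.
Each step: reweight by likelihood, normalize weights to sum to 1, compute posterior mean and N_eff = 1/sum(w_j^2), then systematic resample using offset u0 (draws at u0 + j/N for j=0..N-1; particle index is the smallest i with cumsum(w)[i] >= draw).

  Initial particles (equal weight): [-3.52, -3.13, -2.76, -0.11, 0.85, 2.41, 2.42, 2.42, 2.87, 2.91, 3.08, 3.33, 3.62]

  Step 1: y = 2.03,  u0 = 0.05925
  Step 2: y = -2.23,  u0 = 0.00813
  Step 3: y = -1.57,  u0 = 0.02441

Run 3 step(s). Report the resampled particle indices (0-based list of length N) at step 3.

resampled_idx = [0, 1, 2, 2, 3, 4, 5, 6, 7, 8, 10, 11, 12]

step 1: w=[0.0000, 0.0000, 0.0000, 0.0000, 0.0098, 0.2869, 0.2809, 0.2809, 0.0629, 0.0522, 0.0215, 0.0044, 0.0005]  mean=2.4743  Neff=4.0421  idx=[5, 5, 5, 5, 6, 6, 6, 7, 7, 7, 7, 8, 10]
step 2: w=[0.1059, 0.1059, 0.1059, 0.1059, 0.0824, 0.0824, 0.0824, 0.0824, 0.0824, 0.0824, 0.0824, 0.0000, 0.0000]  mean=2.4158  Neff=10.8322  idx=[0, 0, 1, 2, 2, 3, 4, 5, 6, 7, 8, 9, 10]
step 3: w=[0.0859, 0.0859, 0.0859, 0.0859, 0.0859, 0.0859, 0.0692, 0.0692, 0.0692, 0.0692, 0.0692, 0.0692, 0.0692]  mean=2.4148  Neff=12.8503  idx=[0, 1, 2, 2, 3, 4, 5, 6, 7, 8, 10, 11, 12]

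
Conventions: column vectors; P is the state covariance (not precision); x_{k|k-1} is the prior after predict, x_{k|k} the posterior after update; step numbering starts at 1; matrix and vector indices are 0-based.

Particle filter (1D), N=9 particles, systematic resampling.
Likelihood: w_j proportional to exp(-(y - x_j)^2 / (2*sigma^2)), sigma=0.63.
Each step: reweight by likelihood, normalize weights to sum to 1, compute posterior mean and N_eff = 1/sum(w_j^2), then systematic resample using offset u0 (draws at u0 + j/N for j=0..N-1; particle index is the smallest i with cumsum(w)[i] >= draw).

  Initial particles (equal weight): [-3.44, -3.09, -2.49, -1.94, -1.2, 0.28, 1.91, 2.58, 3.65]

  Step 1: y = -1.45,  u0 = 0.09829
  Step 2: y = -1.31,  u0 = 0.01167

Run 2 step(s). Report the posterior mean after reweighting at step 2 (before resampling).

post_mean = -1.4269

step 1: w=[0.0034, 0.0170, 0.1291, 0.3727, 0.4661, 0.0116, 0.0000, 0.0000, 0.0000]  mean=-1.6650  Neff=2.6790  idx=[2, 3, 3, 3, 4, 4, 4, 4, 4]
step 2: w=[0.0250, 0.0877, 0.0877, 0.0877, 0.1424, 0.1424, 0.1424, 0.1424, 0.1424]  mean=-1.4269  Neff=7.9962  idx=[0, 2, 3, 4, 5, 5, 6, 7, 8]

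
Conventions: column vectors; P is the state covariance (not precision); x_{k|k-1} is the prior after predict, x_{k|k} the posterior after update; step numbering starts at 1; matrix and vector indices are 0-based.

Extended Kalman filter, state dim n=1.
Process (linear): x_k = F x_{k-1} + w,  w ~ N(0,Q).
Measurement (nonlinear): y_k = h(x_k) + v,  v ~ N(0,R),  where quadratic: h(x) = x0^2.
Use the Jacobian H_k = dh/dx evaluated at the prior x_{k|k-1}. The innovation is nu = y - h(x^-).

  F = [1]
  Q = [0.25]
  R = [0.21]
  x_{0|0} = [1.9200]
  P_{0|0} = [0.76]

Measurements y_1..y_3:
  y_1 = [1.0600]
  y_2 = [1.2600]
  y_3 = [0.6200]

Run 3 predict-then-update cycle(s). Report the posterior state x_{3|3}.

step 1: x^-=[1.9200]  P^-=[1.0100]  H_jac=[3.8400]  S=[15.1031]  K=[0.2568]  nu=[-2.6264]  x^+=[1.2456]  P^+=[0.0140]
step 2: x^-=[1.2456]  P^-=[0.2640]  H_jac=[2.4911]  S=[1.8485]  K=[0.3558]  nu=[-0.2914]  x^+=[1.1419]  P^+=[0.0300]
step 3: x^-=[1.1419]  P^-=[0.2800]  H_jac=[2.2837]  S=[1.6703]  K=[0.3828]  nu=[-0.6839]  x^+=[0.8801]  P^+=[0.0352]

x_post = [0.8801]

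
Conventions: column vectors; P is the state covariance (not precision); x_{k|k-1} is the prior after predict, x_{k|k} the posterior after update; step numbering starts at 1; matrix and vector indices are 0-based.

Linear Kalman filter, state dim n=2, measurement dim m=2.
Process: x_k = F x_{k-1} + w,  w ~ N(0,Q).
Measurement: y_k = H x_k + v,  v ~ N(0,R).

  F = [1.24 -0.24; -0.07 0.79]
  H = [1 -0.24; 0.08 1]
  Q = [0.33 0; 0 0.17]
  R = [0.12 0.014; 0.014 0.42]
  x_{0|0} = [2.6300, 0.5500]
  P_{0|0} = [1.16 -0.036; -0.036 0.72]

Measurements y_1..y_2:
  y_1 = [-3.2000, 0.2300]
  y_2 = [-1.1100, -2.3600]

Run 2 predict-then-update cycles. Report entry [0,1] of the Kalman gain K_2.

step 1: x^-=[3.1292, 0.2504]  P^-=[2.1765 -0.2731; -0.2731 0.6290]  S=[2.4638 -0.2307; -0.2307 1.0193]  K=[0.9204 0.1112; -0.1189 0.5688]  nu=[-6.2691, -0.2707]  x^+=[-2.6710, 0.8415]  P^+=[0.1239 0.0497; 0.0497 0.2333]
step 2: x^-=[-3.5140, 0.8518]  P^-=[0.5044 -0.0055; -0.0055 0.3107]  S=[0.6449 -0.0256; -0.0256 0.7330]  K=[0.7871 0.0750; -0.1075 0.4195]  nu=[2.6084, -2.9306]  x^+=[-1.6808, -0.6579]  P^+=[0.1037 0.0342; 0.0342 0.1719]

K[0,1] = 0.0750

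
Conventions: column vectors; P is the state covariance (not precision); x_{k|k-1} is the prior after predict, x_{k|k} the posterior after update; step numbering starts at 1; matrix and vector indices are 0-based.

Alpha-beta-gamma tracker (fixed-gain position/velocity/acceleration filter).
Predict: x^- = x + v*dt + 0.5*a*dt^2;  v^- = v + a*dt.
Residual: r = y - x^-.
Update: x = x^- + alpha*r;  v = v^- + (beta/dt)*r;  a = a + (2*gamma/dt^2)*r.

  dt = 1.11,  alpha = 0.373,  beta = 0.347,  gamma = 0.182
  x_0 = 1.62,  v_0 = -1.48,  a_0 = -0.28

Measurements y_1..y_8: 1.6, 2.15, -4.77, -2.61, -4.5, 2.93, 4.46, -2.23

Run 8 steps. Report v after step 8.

v_post = 6.0483

step 1: x_pred=-0.1953  r=1.7953  x^+=0.4744  v^+=-1.2296  a^+=0.2504
step 2: x_pred=-0.7362  r=2.8862  x^+=0.3403  v^+=-0.0494  a^+=1.1031
step 3: x_pred=0.9651  r=-5.7351  x^+=-1.1741  v^+=-0.6178  a^+=-0.5913
step 4: x_pred=-2.2241  r=-0.3859  x^+=-2.3681  v^+=-1.3947  a^+=-0.7052
step 5: x_pred=-4.3507  r=-0.1493  x^+=-4.4064  v^+=-2.2242  a^+=-0.7494
step 6: x_pred=-7.3369  r=10.2669  x^+=-3.5074  v^+=0.1535  a^+=2.2838
step 7: x_pred=-1.9300  r=6.3900  x^+=0.4535  v^+=4.6862  a^+=4.1716
step 8: x_pred=8.2250  r=-10.4550  x^+=4.3253  v^+=6.0483  a^+=1.0829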